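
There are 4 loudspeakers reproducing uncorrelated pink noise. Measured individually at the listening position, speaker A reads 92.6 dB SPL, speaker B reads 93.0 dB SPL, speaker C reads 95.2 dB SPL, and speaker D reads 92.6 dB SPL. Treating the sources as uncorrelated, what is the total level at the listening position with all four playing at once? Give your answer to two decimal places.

Uncorrelated sources add in intensity (power), not in dB.
L_total = 10·log₁₀(10^(92.6/10) + 10^(93.0/10) + 10^(95.2/10) + 10^(92.6/10)) = 10·log₁₀(8946000000) = 99.52 dB SPL.

99.52 dB SPL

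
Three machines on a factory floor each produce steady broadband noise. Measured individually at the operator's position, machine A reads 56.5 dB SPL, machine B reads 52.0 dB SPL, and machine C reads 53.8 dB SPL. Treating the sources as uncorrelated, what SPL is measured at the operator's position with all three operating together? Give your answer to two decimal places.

59.27 dB SPL

Uncorrelated sources add in intensity (power), not in dB.
L_total = 10·log₁₀(10^(56.5/10) + 10^(52.0/10) + 10^(53.8/10)) = 10·log₁₀(845100) = 59.27 dB SPL.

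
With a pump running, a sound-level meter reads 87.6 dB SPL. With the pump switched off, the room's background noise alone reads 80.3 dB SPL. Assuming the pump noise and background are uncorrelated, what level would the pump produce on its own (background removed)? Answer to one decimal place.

86.7 dB SPL

Remove the background by subtracting linear intensities:
L_src = 10·log₁₀(10^(87.6/10) − 10^(80.3/10)) = 10·log₁₀(468300000) = 86.7 dB SPL.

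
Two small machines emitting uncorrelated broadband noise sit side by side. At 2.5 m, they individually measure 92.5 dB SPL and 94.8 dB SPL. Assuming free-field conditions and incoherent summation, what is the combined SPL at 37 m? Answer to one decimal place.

Combined at 2.5 m: 10·log₁₀(10^(92.5/10)+10^(94.8/10)) = 96.81 dB SPL.
Then apply −20·log₁₀(37/2.5) = -23.41 dB → 73.4 dB SPL.

73.4 dB SPL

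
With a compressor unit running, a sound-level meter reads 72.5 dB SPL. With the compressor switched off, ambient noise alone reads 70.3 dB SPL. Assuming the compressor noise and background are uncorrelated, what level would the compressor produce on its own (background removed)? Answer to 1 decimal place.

68.5 dB SPL

Background correction is a power subtraction:
L_src = 10·log₁₀(10^(72.5/10) − 10^(70.3/10)) = 10·log₁₀(7068000) = 68.5 dB SPL.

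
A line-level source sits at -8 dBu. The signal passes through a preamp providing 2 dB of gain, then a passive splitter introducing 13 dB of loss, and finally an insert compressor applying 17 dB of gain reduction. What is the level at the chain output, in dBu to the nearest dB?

-36 dBu

Cascaded gains and losses add directly in dB.
-8 + 2 − 13 − 17 = -36 dBu.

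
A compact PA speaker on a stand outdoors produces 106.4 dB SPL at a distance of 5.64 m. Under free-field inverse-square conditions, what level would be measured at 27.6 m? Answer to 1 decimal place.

92.6 dB SPL

Free-field point source: level drops by 20·log₁₀ of the distance ratio.
ΔL = −20·log₁₀(27.6/5.64) = -13.79 dB, so L₂ = 106.4 + (-13.79) = 92.6 dB SPL.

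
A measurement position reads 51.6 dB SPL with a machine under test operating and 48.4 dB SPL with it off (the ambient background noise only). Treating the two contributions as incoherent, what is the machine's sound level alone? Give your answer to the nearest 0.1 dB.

Background correction is a power subtraction:
L_src = 10·log₁₀(10^(51.6/10) − 10^(48.4/10)) = 10·log₁₀(75360) = 48.8 dB SPL.

48.8 dB SPL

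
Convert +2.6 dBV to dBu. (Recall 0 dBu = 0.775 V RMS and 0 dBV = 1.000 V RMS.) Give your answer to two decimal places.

+4.81 dBu

The offset between the scales is 20·log₁₀(0.775/1.000) = −2.214 dB.
So dBu = +2.6 + 2.214 = +4.81 dBu.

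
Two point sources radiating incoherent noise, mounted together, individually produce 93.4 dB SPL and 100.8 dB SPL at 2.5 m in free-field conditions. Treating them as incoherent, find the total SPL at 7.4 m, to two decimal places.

Combined at 2.5 m: 10·log₁₀(10^(93.4/10)+10^(100.8/10)) = 101.526 dB SPL.
Then apply −20·log₁₀(7.4/2.5) = -9.426 dB → 92.10 dB SPL.

92.10 dB SPL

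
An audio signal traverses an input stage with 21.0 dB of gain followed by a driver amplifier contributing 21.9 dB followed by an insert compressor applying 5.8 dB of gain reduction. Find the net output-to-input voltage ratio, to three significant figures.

71.6

Net gain = 21.0 + 21.9 + (−5.8) = 37.1 dB.
Voltage ratio = 10^(37.1/20) = 71.6.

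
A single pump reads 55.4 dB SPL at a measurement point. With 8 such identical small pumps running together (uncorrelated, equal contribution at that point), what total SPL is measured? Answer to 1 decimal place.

64.4 dB SPL

8 equal incoherent sources raise the level by 10·log₁₀(8) = 9.03 dB.
L_total = 55.4 + 9.03 = 64.4 dB SPL.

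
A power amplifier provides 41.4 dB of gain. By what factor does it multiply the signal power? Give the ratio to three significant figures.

Power ratio = 10^(dB/10).
10^(41.4/10) = 10^(4.140) = 13800.

13800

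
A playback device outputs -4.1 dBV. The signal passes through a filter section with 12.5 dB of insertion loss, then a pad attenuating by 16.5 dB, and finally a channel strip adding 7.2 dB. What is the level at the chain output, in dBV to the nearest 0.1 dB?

-25.9 dBV

In dB, series stages simply add:
-4.1 − 12.5 − 16.5 + 7.2 = -25.9 dBV.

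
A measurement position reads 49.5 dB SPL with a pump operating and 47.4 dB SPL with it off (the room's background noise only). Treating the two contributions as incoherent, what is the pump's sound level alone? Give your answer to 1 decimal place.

45.3 dB SPL

Remove the background by subtracting linear intensities:
L_src = 10·log₁₀(10^(49.5/10) − 10^(47.4/10)) = 10·log₁₀(34170) = 45.3 dB SPL.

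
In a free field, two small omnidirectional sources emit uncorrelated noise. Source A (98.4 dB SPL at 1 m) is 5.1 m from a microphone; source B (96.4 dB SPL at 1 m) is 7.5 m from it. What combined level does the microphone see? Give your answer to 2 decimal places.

85.36 dB SPL

At the listener: L_A = 98.4 − 20·log₁₀(5.1) = 84.249 dB; L_B = 96.4 − 20·log₁₀(7.5) = 78.899 dB.
Combined: 10·log₁₀(10^(84.249/10)+10^(78.899/10)) = 85.36 dB SPL.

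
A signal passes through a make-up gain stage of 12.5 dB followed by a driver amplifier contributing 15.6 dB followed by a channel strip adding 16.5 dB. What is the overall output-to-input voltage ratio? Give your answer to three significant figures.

Net gain = 12.5 + 15.6 + 16.5 = 44.6 dB.
Voltage ratio = 10^(44.6/20) = 170.

170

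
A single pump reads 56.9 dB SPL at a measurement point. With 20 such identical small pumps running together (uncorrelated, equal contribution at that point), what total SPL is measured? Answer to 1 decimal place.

20 equal incoherent sources raise the level by 10·log₁₀(20) = 13.01 dB.
L_total = 56.9 + 13.01 = 69.9 dB SPL.

69.9 dB SPL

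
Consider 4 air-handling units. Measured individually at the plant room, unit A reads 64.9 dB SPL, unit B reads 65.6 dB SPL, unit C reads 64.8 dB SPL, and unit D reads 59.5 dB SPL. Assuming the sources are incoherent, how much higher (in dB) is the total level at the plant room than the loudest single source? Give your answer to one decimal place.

4.7 dB

Uncorrelated sources add in intensity (power), not in dB.
L_total = 10·log₁₀(10^(64.9/10) + 10^(65.6/10) + 10^(64.8/10) + 10^(59.5/10)) = 70.27 dB SPL.
Excess over the loudest (65.6 dB): 70.27 − 65.6 = 4.7 dB.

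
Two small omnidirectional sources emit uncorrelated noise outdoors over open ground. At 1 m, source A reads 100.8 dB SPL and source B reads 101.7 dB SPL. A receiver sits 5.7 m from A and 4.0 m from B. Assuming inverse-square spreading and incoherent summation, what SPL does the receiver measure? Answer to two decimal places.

91.12 dB SPL

At the listener: L_A = 100.8 − 20·log₁₀(5.7) = 85.683 dB; L_B = 101.7 − 20·log₁₀(4.0) = 89.659 dB.
Combined: 10·log₁₀(10^(85.683/10)+10^(89.659/10)) = 91.12 dB SPL.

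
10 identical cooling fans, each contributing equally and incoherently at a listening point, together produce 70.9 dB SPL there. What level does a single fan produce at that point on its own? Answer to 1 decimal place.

60.9 dB SPL

10 equal incoherent sources add 10·log₁₀(10) = 10.00 dB over one source.
L_one = 70.9 − 10.00 = 60.9 dB SPL.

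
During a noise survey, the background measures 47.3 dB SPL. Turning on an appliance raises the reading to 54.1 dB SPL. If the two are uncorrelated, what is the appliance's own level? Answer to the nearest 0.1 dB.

Background correction is a power subtraction:
L_src = 10·log₁₀(10^(54.1/10) − 10^(47.3/10)) = 10·log₁₀(203300) = 53.1 dB SPL.

53.1 dB SPL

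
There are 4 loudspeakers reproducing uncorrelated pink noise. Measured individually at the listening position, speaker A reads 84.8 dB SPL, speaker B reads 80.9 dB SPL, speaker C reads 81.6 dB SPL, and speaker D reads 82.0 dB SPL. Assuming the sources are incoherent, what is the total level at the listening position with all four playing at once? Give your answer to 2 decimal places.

Incoherent sources sum as intensities:
L_total = 10·log₁₀(10^(84.8/10) + 10^(80.9/10) + 10^(81.6/10) + 10^(82.0/10)) = 10·log₁₀(728100000) = 88.62 dB SPL.

88.62 dB SPL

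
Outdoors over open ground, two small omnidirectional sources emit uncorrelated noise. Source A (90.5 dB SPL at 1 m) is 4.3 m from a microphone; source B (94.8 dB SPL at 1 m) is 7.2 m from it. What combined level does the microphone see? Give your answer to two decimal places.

80.75 dB SPL

At the listener: L_A = 90.5 − 20·log₁₀(4.3) = 77.831 dB; L_B = 94.8 − 20·log₁₀(7.2) = 77.653 dB.
Combined: 10·log₁₀(10^(77.831/10)+10^(77.653/10)) = 80.75 dB SPL.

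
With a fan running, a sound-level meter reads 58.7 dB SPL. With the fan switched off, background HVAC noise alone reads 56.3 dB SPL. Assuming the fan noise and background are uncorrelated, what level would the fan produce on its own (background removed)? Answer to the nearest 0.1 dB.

55.0 dB SPL

Background correction is a power subtraction:
L_src = 10·log₁₀(10^(58.7/10) − 10^(56.3/10)) = 10·log₁₀(314700) = 55.0 dB SPL.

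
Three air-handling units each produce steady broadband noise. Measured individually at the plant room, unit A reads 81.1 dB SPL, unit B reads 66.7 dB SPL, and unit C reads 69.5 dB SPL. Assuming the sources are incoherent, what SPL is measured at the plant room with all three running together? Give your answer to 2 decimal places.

81.54 dB SPL

Uncorrelated sources add in intensity (power), not in dB.
L_total = 10·log₁₀(10^(81.1/10) + 10^(66.7/10) + 10^(69.5/10)) = 10·log₁₀(142400000) = 81.54 dB SPL.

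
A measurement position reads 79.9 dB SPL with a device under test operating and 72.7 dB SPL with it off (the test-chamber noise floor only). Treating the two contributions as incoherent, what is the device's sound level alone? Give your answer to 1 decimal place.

79.0 dB SPL

Background correction is a power subtraction:
L_src = 10·log₁₀(10^(79.9/10) − 10^(72.7/10)) = 10·log₁₀(79100000) = 79.0 dB SPL.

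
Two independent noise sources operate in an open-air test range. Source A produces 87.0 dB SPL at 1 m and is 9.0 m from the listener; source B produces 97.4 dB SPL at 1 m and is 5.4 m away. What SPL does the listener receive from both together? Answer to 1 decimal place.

82.9 dB SPL

At the listener: L_A = 87.0 − 20·log₁₀(9.0) = 67.92 dB; L_B = 97.4 − 20·log₁₀(5.4) = 82.75 dB.
Combined: 10·log₁₀(10^(67.92/10)+10^(82.75/10)) = 82.9 dB SPL.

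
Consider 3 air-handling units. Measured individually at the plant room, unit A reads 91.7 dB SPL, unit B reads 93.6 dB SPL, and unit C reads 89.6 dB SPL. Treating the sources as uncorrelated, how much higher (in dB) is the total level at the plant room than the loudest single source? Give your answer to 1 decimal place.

3.1 dB

Add the sources as powers (linear), then convert back to dB:
L_total = 10·log₁₀(10^(91.7/10) + 10^(93.6/10) + 10^(89.6/10)) = 96.70 dB SPL.
Excess over the loudest (93.6 dB): 96.70 − 93.6 = 3.1 dB.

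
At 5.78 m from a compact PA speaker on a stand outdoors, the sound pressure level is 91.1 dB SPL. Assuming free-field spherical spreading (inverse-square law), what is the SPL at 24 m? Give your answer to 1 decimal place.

For a point source in a free field, ΔL = −20·log₁₀(d₂/d₁).
ΔL = −20·log₁₀(24/5.78) = -12.37 dB, so L₂ = 91.1 + (-12.37) = 78.7 dB SPL.

78.7 dB SPL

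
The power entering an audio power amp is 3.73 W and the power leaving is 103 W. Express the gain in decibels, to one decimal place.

14.4 dB

Power ratio → dB uses the 10·log₁₀ form:
10·log₁₀(103/3.73) = 10·log₁₀(27.61) = 14.4 dB.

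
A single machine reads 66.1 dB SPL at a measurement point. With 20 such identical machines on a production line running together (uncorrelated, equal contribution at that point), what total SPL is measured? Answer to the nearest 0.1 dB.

79.1 dB SPL

20 equal incoherent sources raise the level by 10·log₁₀(20) = 13.01 dB.
L_total = 66.1 + 13.01 = 79.1 dB SPL.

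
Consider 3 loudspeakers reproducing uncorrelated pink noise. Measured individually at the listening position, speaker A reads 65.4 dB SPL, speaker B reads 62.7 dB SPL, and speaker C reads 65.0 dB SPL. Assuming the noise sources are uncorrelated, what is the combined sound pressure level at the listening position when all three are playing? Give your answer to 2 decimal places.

Incoherent sources sum as intensities:
L_total = 10·log₁₀(10^(65.4/10) + 10^(62.7/10) + 10^(65.0/10)) = 10·log₁₀(8492000) = 69.29 dB SPL.

69.29 dB SPL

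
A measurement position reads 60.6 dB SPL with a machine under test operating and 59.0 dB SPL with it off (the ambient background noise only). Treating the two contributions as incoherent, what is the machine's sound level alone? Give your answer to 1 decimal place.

55.5 dB SPL

Background correction is a power subtraction:
L_src = 10·log₁₀(10^(60.6/10) − 10^(59.0/10)) = 10·log₁₀(353800) = 55.5 dB SPL.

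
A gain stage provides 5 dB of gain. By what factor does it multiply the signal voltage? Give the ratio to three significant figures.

1.78

Voltage ratio = 10^(dB/20).
10^(5/20) = 10^(0.2500) = 1.78.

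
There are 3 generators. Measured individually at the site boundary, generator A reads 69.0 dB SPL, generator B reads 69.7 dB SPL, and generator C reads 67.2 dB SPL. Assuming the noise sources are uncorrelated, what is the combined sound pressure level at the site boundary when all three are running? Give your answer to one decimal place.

73.5 dB SPL

Incoherent sources sum as intensities:
L_total = 10·log₁₀(10^(69.0/10) + 10^(69.7/10) + 10^(67.2/10)) = 10·log₁₀(22520000) = 73.5 dB SPL.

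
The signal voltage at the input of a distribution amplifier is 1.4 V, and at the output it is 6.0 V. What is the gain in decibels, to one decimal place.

12.6 dB

Voltage is an amplitude quantity, so gain = 20·log₁₀(V_out/V_in).
20·log₁₀(6.0/1.4) = 20·log₁₀(4.286) = 12.6 dB.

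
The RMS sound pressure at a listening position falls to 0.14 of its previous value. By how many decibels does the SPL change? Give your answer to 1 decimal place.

-17.1 dB

Sound pressure is an amplitude quantity: ΔL = 20·log₁₀(p₂/p₁).
20·log₁₀(0.14) = -17.1 dB.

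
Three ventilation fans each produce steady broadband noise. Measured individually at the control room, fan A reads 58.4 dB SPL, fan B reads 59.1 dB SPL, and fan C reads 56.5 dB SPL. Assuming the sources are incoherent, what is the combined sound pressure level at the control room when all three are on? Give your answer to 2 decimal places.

Add the sources as powers (linear), then convert back to dB:
L_total = 10·log₁₀(10^(58.4/10) + 10^(59.1/10) + 10^(56.5/10)) = 10·log₁₀(1951000) = 62.90 dB SPL.

62.90 dB SPL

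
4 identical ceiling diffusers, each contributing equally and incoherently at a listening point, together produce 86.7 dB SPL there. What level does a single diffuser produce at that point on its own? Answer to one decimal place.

80.7 dB SPL

4 equal incoherent sources add 10·log₁₀(4) = 6.02 dB over one source.
L_one = 86.7 − 6.02 = 80.7 dB SPL.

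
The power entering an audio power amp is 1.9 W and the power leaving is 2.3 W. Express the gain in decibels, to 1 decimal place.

For a power ratio, dB = 10·log₁₀(P₂/P₁).
10·log₁₀(2.3/1.9) = 10·log₁₀(1.211) = 0.8 dB.

0.8 dB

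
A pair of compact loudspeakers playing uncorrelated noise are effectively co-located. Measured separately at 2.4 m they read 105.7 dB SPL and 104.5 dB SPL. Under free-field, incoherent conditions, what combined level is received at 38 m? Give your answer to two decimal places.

84.16 dB SPL

Combined at 2.4 m: 10·log₁₀(10^(105.7/10)+10^(104.5/10)) = 108.152 dB SPL.
Then apply −20·log₁₀(38/2.4) = -23.991 dB → 84.16 dB SPL.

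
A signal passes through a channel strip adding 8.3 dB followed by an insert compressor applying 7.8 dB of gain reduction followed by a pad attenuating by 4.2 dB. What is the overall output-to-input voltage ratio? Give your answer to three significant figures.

Net gain = 8.3 + (−7.8) + (−4.2) = -3.7 dB.
Voltage ratio = 10^(-3.7/20) = 0.653.

0.653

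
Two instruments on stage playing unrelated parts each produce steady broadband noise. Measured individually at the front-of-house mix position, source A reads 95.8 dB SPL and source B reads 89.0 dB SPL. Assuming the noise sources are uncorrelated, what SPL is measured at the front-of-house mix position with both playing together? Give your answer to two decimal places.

96.62 dB SPL

Add the sources as powers (linear), then convert back to dB:
L_total = 10·log₁₀(10^(95.8/10) + 10^(89.0/10)) = 10·log₁₀(4596000000) = 96.62 dB SPL.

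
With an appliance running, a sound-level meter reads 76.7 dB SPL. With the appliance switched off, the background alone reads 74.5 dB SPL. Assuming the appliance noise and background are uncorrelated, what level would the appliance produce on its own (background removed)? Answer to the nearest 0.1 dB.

72.7 dB SPL

Background correction is a power subtraction:
L_src = 10·log₁₀(10^(76.7/10) − 10^(74.5/10)) = 10·log₁₀(18590000) = 72.7 dB SPL.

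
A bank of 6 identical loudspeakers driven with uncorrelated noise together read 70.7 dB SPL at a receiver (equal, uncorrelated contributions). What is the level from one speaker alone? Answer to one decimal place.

6 equal incoherent sources add 10·log₁₀(6) = 7.78 dB over one source.
L_one = 70.7 − 7.78 = 62.9 dB SPL.

62.9 dB SPL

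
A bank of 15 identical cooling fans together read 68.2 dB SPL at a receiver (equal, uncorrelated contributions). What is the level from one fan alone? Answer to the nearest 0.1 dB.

15 equal incoherent sources add 10·log₁₀(15) = 11.76 dB over one source.
L_one = 68.2 − 11.76 = 56.4 dB SPL.

56.4 dB SPL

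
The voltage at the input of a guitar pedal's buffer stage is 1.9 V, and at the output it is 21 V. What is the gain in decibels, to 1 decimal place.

20.9 dB

Voltage ratio → dB uses the 20·log₁₀ form:
20·log₁₀(21/1.9) = 20·log₁₀(11.05) = 20.9 dB.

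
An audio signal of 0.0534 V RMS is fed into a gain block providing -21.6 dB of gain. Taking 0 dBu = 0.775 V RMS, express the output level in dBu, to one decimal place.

Input level: 20·log₁₀(0.0534/0.775) = -23.24 dBu.
Output: -23.24 − 21.6 = -44.8 dBu.

-44.8 dBu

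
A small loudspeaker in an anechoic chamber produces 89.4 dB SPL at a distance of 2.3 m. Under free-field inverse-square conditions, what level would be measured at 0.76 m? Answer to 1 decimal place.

99.0 dB SPL

Free-field point source: level drops by 20·log₁₀ of the distance ratio.
ΔL = −20·log₁₀(0.76/2.3) = 9.62 dB, so L₂ = 89.4 + (9.62) = 99.0 dB SPL.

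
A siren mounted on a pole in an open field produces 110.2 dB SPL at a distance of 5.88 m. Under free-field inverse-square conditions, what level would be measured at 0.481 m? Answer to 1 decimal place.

131.9 dB SPL

Inverse-square spreading gives ΔL = −20·log₁₀(d₂/d₁).
ΔL = −20·log₁₀(0.481/5.88) = 21.74 dB, so L₂ = 110.2 + (21.74) = 131.9 dB SPL.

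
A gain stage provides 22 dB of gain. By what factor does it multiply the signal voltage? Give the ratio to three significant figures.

Voltage ratio = 10^(dB/20).
10^(22/20) = 10^(1.100) = 12.6.

12.6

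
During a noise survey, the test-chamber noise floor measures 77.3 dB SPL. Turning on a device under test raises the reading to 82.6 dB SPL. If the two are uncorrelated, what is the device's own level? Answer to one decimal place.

81.1 dB SPL

Remove the background by subtracting linear intensities:
L_src = 10·log₁₀(10^(82.6/10) − 10^(77.3/10)) = 10·log₁₀(128300000) = 81.1 dB SPL.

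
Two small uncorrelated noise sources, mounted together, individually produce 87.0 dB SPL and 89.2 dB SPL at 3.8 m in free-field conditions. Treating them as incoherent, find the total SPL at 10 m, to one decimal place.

Combined at 3.8 m: 10·log₁₀(10^(87.0/10)+10^(89.2/10)) = 91.25 dB SPL.
Then apply −20·log₁₀(10/3.8) = -8.40 dB → 82.8 dB SPL.

82.8 dB SPL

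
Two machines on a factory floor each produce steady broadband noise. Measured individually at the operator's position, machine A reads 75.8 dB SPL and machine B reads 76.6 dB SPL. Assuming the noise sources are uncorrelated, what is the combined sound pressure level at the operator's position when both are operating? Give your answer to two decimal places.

79.23 dB SPL

Incoherent sources sum as intensities:
L_total = 10·log₁₀(10^(75.8/10) + 10^(76.6/10)) = 10·log₁₀(83730000) = 79.23 dB SPL.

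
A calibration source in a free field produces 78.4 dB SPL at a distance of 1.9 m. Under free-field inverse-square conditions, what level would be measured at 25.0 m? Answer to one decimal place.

56.0 dB SPL

Free-field point source: level drops by 20·log₁₀ of the distance ratio.
ΔL = −20·log₁₀(25.0/1.9) = -22.38 dB, so L₂ = 78.4 + (-22.38) = 56.0 dB SPL.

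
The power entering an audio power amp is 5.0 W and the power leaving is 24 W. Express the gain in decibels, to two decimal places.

For a power ratio, dB = 10·log₁₀(P₂/P₁).
10·log₁₀(24/5.0) = 10·log₁₀(4.800) = 6.81 dB.

6.81 dB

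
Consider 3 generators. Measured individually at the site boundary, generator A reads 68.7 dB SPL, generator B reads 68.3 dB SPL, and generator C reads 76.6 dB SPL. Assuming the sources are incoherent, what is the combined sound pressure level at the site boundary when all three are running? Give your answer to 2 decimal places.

77.77 dB SPL

Add the sources as powers (linear), then convert back to dB:
L_total = 10·log₁₀(10^(68.7/10) + 10^(68.3/10) + 10^(76.6/10)) = 10·log₁₀(59880000) = 77.77 dB SPL.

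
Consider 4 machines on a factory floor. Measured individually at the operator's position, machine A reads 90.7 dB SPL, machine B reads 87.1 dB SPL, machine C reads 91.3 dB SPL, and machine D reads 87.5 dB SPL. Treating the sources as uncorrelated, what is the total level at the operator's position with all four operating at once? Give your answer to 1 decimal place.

95.6 dB SPL

Uncorrelated sources add in intensity (power), not in dB.
L_total = 10·log₁₀(10^(90.7/10) + 10^(87.1/10) + 10^(91.3/10) + 10^(87.5/10)) = 10·log₁₀(3599000000) = 95.6 dB SPL.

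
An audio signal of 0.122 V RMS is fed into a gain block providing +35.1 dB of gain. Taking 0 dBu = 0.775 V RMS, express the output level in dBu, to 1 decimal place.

+19.0 dBu

Input level: 20·log₁₀(0.122/0.775) = -16.06 dBu.
Output: -16.06 + 35.1 = +19.0 dBu.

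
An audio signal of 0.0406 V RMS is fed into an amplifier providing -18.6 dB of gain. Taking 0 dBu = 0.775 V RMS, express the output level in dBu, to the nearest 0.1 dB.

-44.2 dBu

Input level: 20·log₁₀(0.0406/0.775) = -25.62 dBu.
Output: -25.62 − 18.6 = -44.2 dBu.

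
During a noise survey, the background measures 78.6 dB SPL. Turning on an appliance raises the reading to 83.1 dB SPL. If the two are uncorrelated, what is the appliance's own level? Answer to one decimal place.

Remove the background by subtracting linear intensities:
L_src = 10·log₁₀(10^(83.1/10) − 10^(78.6/10)) = 10·log₁₀(131700000) = 81.2 dB SPL.

81.2 dB SPL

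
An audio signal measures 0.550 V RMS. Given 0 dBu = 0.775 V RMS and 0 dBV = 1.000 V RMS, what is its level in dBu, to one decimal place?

-3.0 dBu

dBu = 20·log₁₀(V / 0.775 V).
20·log₁₀(0.550/0.775) = -3.0 dBu.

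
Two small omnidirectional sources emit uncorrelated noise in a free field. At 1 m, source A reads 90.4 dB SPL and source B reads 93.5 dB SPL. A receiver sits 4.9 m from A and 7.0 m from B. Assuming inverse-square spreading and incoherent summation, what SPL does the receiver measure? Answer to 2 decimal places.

At the listener: L_A = 90.4 − 20·log₁₀(4.9) = 76.596 dB; L_B = 93.5 − 20·log₁₀(7.0) = 76.598 dB.
Combined: 10·log₁₀(10^(76.596/10)+10^(76.598/10)) = 79.61 dB SPL.

79.61 dB SPL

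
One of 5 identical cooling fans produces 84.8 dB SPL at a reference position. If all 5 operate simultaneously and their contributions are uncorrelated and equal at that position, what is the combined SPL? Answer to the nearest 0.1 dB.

91.8 dB SPL

5 equal incoherent sources raise the level by 10·log₁₀(5) = 6.99 dB.
L_total = 84.8 + 6.99 = 91.8 dB SPL.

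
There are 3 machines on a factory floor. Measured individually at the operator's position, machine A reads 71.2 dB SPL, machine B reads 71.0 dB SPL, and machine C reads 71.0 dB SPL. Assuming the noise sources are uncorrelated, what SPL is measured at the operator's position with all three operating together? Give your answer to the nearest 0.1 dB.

75.8 dB SPL

Uncorrelated sources add in intensity (power), not in dB.
L_total = 10·log₁₀(10^(71.2/10) + 10^(71.0/10) + 10^(71.0/10)) = 10·log₁₀(38360000) = 75.8 dB SPL.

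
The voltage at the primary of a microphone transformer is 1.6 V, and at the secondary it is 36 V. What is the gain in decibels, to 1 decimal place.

27.0 dB

Voltage ratio → dB uses the 20·log₁₀ form:
20·log₁₀(36/1.6) = 20·log₁₀(22.50) = 27.0 dB.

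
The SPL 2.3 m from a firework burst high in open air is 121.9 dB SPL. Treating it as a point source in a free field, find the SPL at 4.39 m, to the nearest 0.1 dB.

116.3 dB SPL

For a point source in a free field, ΔL = −20·log₁₀(d₂/d₁).
ΔL = −20·log₁₀(4.39/2.3) = -5.61 dB, so L₂ = 121.9 + (-5.61) = 116.3 dB SPL.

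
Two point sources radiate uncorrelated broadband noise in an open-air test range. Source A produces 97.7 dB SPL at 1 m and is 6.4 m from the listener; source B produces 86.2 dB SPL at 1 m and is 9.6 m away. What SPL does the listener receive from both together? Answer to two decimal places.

At the listener: L_A = 97.7 − 20·log₁₀(6.4) = 81.576 dB; L_B = 86.2 − 20·log₁₀(9.6) = 66.555 dB.
Combined: 10·log₁₀(10^(81.576/10)+10^(66.555/10)) = 81.71 dB SPL.

81.71 dB SPL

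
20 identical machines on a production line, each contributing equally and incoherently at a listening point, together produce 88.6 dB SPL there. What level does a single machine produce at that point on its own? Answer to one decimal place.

20 equal incoherent sources add 10·log₁₀(20) = 13.01 dB over one source.
L_one = 88.6 − 13.01 = 75.6 dB SPL.

75.6 dB SPL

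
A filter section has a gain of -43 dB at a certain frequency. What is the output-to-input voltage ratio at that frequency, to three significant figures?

Voltage ratio = 10^(dB/20).
10^(-43/20) = 10^(-2.150) = 0.00708.

0.00708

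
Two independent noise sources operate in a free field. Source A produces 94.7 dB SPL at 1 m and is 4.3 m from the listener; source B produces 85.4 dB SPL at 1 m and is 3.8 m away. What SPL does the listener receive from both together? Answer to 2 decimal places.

82.64 dB SPL

At the listener: L_A = 94.7 − 20·log₁₀(4.3) = 82.031 dB; L_B = 85.4 − 20·log₁₀(3.8) = 73.804 dB.
Combined: 10·log₁₀(10^(82.031/10)+10^(73.804/10)) = 82.64 dB SPL.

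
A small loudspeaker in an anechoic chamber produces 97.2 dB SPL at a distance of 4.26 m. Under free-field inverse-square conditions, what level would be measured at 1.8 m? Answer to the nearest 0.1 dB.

Free-field point source: level drops by 20·log₁₀ of the distance ratio.
ΔL = −20·log₁₀(1.8/4.26) = 7.48 dB, so L₂ = 97.2 + (7.48) = 104.7 dB SPL.

104.7 dB SPL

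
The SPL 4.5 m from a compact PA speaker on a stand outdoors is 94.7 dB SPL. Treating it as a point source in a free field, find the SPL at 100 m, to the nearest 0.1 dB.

Inverse-square spreading gives ΔL = −20·log₁₀(d₂/d₁).
ΔL = −20·log₁₀(100/4.5) = -26.94 dB, so L₂ = 94.7 + (-26.94) = 67.8 dB SPL.

67.8 dB SPL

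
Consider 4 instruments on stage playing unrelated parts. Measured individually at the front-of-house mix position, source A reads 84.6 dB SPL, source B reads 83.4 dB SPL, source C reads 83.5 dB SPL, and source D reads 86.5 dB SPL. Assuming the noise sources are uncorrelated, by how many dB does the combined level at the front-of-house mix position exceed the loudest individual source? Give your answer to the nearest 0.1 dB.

Incoherent sources sum as intensities:
L_total = 10·log₁₀(10^(84.6/10) + 10^(83.4/10) + 10^(83.5/10) + 10^(86.5/10)) = 90.71 dB SPL.
Excess over the loudest (86.5 dB): 90.71 − 86.5 = 4.2 dB.

4.2 dB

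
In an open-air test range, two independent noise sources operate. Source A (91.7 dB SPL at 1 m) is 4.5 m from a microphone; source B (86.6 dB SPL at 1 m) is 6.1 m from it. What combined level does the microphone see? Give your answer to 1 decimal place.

At the listener: L_A = 91.7 − 20·log₁₀(4.5) = 78.64 dB; L_B = 86.6 − 20·log₁₀(6.1) = 70.89 dB.
Combined: 10·log₁₀(10^(78.64/10)+10^(70.89/10)) = 79.3 dB SPL.

79.3 dB SPL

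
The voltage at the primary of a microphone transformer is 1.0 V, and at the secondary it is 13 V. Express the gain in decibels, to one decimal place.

22.3 dB

For a voltage ratio, dB = 20·log₁₀(V₂/V₁).
20·log₁₀(13/1.0) = 20·log₁₀(13.00) = 22.3 dB.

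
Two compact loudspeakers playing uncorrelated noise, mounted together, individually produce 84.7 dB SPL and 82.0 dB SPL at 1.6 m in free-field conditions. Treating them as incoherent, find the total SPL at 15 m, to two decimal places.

Combined at 1.6 m: 10·log₁₀(10^(84.7/10)+10^(82.0/10)) = 86.567 dB SPL.
Then apply −20·log₁₀(15/1.6) = -19.439 dB → 67.13 dB SPL.

67.13 dB SPL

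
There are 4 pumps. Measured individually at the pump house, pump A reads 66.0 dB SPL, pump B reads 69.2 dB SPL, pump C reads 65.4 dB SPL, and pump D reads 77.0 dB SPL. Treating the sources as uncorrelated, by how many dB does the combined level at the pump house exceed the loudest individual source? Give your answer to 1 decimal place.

Incoherent sources sum as intensities:
L_total = 10·log₁₀(10^(66.0/10) + 10^(69.2/10) + 10^(65.4/10) + 10^(77.0/10)) = 78.19 dB SPL.
Excess over the loudest (77.0 dB): 78.19 − 77.0 = 1.2 dB.

1.2 dB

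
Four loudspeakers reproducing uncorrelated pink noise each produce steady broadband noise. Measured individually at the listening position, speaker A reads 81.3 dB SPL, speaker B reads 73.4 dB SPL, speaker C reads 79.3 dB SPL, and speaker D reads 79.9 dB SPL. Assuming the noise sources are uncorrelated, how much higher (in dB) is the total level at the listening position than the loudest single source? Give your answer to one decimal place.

Uncorrelated sources add in intensity (power), not in dB.
L_total = 10·log₁₀(10^(81.3/10) + 10^(73.4/10) + 10^(79.3/10) + 10^(79.9/10)) = 85.31 dB SPL.
Excess over the loudest (81.3 dB): 85.31 − 81.3 = 4.0 dB.

4.0 dB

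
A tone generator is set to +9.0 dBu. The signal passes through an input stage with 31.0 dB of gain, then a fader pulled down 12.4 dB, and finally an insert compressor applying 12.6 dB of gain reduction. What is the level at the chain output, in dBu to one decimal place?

+15.0 dBu

In dB, series stages simply add:
+9.0 + 31.0 − 12.4 − 12.6 = +15.0 dBu.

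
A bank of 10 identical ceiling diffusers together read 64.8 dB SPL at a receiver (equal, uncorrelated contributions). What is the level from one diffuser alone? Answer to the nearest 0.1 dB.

54.8 dB SPL

10 equal incoherent sources add 10·log₁₀(10) = 10.00 dB over one source.
L_one = 64.8 − 10.00 = 54.8 dB SPL.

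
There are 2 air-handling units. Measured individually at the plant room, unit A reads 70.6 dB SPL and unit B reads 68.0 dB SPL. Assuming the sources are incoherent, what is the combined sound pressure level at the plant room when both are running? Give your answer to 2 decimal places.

Add the sources as powers (linear), then convert back to dB:
L_total = 10·log₁₀(10^(70.6/10) + 10^(68.0/10)) = 10·log₁₀(17790000) = 72.50 dB SPL.

72.50 dB SPL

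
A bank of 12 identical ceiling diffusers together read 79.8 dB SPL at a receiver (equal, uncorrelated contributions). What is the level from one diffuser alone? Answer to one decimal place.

12 equal incoherent sources add 10·log₁₀(12) = 10.79 dB over one source.
L_one = 79.8 − 10.79 = 69.0 dB SPL.

69.0 dB SPL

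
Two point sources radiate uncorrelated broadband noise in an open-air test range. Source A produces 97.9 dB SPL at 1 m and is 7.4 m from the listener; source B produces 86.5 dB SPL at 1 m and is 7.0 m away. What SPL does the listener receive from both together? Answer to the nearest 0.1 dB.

At the listener: L_A = 97.9 − 20·log₁₀(7.4) = 80.52 dB; L_B = 86.5 − 20·log₁₀(7.0) = 69.60 dB.
Combined: 10·log₁₀(10^(80.52/10)+10^(69.60/10)) = 80.9 dB SPL.

80.9 dB SPL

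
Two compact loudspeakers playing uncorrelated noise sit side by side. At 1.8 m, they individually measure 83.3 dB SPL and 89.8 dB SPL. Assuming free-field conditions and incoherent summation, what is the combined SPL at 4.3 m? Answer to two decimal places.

Combined at 1.8 m: 10·log₁₀(10^(83.3/10)+10^(89.8/10)) = 90.677 dB SPL.
Then apply −20·log₁₀(4.3/1.8) = -7.564 dB → 83.11 dB SPL.

83.11 dB SPL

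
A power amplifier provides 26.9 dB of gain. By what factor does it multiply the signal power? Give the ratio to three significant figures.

490

Power ratio = 10^(dB/10).
10^(26.9/10) = 10^(2.690) = 490.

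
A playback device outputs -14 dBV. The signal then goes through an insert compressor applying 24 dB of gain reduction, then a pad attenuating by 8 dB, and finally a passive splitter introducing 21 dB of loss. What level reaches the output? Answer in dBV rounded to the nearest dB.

Cascaded gains and losses add directly in dB.
-14 − 24 − 8 − 21 = -67 dBV.

-67 dBV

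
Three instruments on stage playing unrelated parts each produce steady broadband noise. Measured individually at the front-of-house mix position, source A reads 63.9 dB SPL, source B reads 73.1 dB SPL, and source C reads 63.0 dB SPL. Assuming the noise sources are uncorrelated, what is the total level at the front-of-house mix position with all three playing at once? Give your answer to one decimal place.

74.0 dB SPL

Add the sources as powers (linear), then convert back to dB:
L_total = 10·log₁₀(10^(63.9/10) + 10^(73.1/10) + 10^(63.0/10)) = 10·log₁₀(24870000) = 74.0 dB SPL.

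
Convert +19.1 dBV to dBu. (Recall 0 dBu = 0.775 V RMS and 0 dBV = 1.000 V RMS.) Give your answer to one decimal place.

The offset between the scales is 20·log₁₀(0.775/1.000) = −2.214 dB.
So dBu = +19.1 + 2.214 = +21.3 dBu.

+21.3 dBu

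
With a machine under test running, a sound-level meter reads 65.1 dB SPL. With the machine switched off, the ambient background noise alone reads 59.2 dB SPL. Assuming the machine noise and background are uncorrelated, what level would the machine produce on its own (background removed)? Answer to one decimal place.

Background correction is a power subtraction:
L_src = 10·log₁₀(10^(65.1/10) − 10^(59.2/10)) = 10·log₁₀(2404000) = 63.8 dB SPL.

63.8 dB SPL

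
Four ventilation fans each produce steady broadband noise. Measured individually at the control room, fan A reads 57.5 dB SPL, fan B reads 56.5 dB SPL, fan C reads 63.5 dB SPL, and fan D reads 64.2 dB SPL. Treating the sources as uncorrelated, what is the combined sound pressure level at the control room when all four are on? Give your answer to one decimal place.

Uncorrelated sources add in intensity (power), not in dB.
L_total = 10·log₁₀(10^(57.5/10) + 10^(56.5/10) + 10^(63.5/10) + 10^(64.2/10)) = 10·log₁₀(5878000) = 67.7 dB SPL.

67.7 dB SPL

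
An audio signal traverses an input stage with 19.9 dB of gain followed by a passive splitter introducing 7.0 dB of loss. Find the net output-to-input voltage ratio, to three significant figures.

Net gain = 19.9 + (−7.0) = 12.9 dB.
Voltage ratio = 10^(12.9/20) = 4.42.

4.42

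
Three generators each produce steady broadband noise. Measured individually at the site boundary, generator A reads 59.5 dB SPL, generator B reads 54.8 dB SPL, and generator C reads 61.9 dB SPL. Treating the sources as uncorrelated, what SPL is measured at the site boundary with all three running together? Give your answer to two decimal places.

64.38 dB SPL

Uncorrelated sources add in intensity (power), not in dB.
L_total = 10·log₁₀(10^(59.5/10) + 10^(54.8/10) + 10^(61.9/10)) = 10·log₁₀(2742000) = 64.38 dB SPL.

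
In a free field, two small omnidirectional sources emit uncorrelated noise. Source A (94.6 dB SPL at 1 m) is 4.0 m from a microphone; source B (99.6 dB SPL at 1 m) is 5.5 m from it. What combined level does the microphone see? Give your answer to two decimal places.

At the listener: L_A = 94.6 − 20·log₁₀(4.0) = 82.559 dB; L_B = 99.6 − 20·log₁₀(5.5) = 84.793 dB.
Combined: 10·log₁₀(10^(82.559/10)+10^(84.793/10)) = 86.83 dB SPL.

86.83 dB SPL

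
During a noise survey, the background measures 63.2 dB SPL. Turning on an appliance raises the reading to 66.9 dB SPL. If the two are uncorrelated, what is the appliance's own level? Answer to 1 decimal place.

64.5 dB SPL

Remove the background by subtracting linear intensities:
L_src = 10·log₁₀(10^(66.9/10) − 10^(63.2/10)) = 10·log₁₀(2808000) = 64.5 dB SPL.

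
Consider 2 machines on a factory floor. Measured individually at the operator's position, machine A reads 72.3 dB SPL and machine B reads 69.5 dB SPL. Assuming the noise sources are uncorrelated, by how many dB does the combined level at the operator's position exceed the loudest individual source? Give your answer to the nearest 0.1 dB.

Add the sources as powers (linear), then convert back to dB:
L_total = 10·log₁₀(10^(72.3/10) + 10^(69.5/10)) = 74.13 dB SPL.
Excess over the loudest (72.3 dB): 74.13 − 72.3 = 1.8 dB.

1.8 dB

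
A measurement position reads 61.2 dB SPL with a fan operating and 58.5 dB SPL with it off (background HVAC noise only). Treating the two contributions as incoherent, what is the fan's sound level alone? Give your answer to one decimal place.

57.9 dB SPL

Subtract intensities: L_src = 10·log₁₀(10^(L_total/10) − 10^(L_bg/10)).
L_src = 10·log₁₀(10^(61.2/10) − 10^(58.5/10)) = 10·log₁₀(610300) = 57.9 dB SPL.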